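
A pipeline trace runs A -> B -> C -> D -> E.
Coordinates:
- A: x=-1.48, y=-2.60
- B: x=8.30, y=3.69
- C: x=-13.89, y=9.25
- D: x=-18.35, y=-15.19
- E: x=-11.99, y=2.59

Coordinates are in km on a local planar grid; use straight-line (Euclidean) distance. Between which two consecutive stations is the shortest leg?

Leg distances:
A→B: 11.6 km
B→C: 22.9 km
C→D: 24.8 km
D→E: 18.9 km
The shortest leg is A–B at 11.6 km.

A–B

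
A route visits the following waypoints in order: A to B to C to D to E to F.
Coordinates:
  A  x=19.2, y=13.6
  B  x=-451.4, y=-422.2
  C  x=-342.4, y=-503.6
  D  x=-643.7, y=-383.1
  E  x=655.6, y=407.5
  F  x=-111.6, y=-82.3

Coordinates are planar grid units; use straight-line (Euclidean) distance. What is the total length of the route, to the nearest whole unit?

Leg distances:
A→B: 641.4  (cumulative 641.4)
B→C: 136.0  (cumulative 777.4)
C→D: 324.5  (cumulative 1101.9)
D→E: 1520.9  (cumulative 2622.9)
E→F: 910.2  (cumulative 3533.1)
Total route length ≈ 3533.

3533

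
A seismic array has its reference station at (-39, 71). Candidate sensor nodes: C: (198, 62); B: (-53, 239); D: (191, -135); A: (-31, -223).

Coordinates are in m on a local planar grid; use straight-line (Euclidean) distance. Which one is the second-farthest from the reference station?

Distances from the reference station ((-39, 71)):
D: 308.8 m
A: 294.1 m
C: 237.2 m
B: 168.6 m
The second-farthest is A at 294.1 m.

A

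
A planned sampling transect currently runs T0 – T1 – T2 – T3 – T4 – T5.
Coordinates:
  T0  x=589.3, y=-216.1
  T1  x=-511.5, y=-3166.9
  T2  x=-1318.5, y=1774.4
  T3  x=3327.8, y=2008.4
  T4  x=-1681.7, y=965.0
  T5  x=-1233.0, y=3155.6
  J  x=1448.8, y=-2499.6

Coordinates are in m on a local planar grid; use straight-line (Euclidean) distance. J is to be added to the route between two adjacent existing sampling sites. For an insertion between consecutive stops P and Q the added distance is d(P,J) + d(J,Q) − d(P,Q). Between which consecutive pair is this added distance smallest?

between T0 and T1

Added distance for inserting J between each consecutive pair:
T0–T1: 1361.2 m
T1–T2: 2155.7 m
T2–T3: 5323.4 m
T3–T4: 4436.3 m
T4–T5: 8692.2 m
Smallest added distance is 1361.2 m, inserting between T0 and T1.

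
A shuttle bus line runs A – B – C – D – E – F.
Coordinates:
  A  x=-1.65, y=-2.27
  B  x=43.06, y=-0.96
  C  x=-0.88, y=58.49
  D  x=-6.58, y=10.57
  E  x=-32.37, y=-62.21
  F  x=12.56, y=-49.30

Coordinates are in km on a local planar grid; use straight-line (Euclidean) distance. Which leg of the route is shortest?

A–B

Leg distances:
A→B: 44.7 km
B→C: 73.9 km
C→D: 48.3 km
D→E: 77.2 km
E→F: 46.7 km
The shortest leg is A–B at 44.7 km.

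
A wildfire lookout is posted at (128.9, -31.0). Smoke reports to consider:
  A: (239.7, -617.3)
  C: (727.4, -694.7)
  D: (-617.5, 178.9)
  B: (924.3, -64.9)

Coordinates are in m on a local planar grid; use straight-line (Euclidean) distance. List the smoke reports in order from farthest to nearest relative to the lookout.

C, B, D, A

Computing each straight-line distance from (128.9, -31.0):
C (727.4, -694.7): 893.7 m
B (924.3, -64.9): 796.1 m
D (-617.5, 178.9): 775.4 m
A (239.7, -617.3): 596.7 m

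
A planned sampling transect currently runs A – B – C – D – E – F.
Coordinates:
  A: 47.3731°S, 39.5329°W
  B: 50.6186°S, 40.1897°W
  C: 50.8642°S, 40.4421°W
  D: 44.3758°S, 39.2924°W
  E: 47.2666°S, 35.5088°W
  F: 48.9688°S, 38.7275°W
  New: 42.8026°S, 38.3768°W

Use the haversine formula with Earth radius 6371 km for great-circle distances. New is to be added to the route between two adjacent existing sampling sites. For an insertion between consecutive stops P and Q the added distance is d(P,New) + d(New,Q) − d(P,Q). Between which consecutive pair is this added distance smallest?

between D and E

Added distance for inserting New between each consecutive pair:
A–B: 1032.1 km
B–C: 1757.3 km
C–D: 373.2 km
D–E: 299.9 km
E–F: 926.4 km
Smallest added distance is 299.9 km, inserting between D and E.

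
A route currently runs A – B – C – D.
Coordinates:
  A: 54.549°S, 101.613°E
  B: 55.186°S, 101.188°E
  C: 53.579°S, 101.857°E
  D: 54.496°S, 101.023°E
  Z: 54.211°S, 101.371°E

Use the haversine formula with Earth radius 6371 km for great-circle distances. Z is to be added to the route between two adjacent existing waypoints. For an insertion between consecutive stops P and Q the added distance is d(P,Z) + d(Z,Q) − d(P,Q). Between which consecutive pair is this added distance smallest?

between C and D

Added distance for inserting Z between each consecutive pair:
A–B: 73.9 km
B–C: 2.3 km
C–D: 0.5 km
Smallest added distance is 0.5 km, inserting between C and D.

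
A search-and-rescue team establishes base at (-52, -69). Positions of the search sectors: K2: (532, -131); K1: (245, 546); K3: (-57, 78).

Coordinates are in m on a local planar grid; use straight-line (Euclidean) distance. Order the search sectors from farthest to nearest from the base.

K1, K2, K3

Distances from the base:
K1 (245, 546): 683.0 m
K2 (532, -131): 587.3 m
K3 (-57, 78): 147.1 m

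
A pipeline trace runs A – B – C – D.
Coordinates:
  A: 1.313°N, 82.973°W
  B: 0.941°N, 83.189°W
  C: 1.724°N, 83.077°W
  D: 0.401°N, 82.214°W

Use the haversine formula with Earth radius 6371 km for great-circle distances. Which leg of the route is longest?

C–D

Leg distances:
A→B: 47.8 km
B→C: 88.0 km
C→D: 175.6 km
The longest leg is C–D at 175.6 km.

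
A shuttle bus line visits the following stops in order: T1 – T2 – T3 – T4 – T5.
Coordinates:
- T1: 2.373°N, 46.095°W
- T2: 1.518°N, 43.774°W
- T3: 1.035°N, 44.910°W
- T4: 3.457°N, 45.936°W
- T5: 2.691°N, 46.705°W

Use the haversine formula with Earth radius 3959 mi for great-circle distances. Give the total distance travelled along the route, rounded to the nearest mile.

Leg distances:
T1→T2: 170.8 mi  (cumulative 170.8 mi)
T2→T3: 85.3 mi  (cumulative 256.1 mi)
T3→T4: 181.7 mi  (cumulative 437.8 mi)
T4→T5: 74.9 mi  (cumulative 512.8 mi)
Total route length ≈ 513 mi.

513 mi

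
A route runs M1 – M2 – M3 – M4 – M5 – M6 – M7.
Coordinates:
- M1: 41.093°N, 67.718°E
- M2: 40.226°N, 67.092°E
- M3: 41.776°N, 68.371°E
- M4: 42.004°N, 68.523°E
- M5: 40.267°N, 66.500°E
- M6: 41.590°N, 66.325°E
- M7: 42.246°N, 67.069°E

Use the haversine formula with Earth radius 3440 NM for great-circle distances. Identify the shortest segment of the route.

Leg distances:
M1→M2: 59.4 NM
M2→M3: 109.6 NM
M3→M4: 15.3 NM
M4→M5: 138.7 NM
M5→M6: 79.8 NM
M6→M7: 51.5 NM
The shortest leg is M3–M4 at 15.3 NM.

M3–M4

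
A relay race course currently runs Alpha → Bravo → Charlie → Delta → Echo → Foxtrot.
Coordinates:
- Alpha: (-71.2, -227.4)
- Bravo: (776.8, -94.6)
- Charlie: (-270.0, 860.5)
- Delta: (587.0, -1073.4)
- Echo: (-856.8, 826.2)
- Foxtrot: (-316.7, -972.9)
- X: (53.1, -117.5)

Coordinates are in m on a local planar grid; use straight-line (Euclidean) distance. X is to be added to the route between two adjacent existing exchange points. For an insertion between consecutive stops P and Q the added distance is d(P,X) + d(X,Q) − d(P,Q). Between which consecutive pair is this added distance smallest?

between Charlie and Delta

Added distance for inserting X between each consecutive pair:
Alpha–Bravo: 31.6 m
Bravo–Charlie: 337.0 m
Charlie–Delta: 9.6 m
Delta–Echo: 19.8 m
Echo–Foxtrot: 364.4 m
Smallest added distance is 9.6 m, inserting between Charlie and Delta.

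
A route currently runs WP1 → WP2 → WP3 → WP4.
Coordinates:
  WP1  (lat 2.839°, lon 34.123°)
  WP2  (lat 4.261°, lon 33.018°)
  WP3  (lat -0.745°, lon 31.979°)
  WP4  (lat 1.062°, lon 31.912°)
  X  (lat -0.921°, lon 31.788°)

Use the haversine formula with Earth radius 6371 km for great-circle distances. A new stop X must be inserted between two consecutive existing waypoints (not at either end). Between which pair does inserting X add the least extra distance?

between WP3 and WP4

Added distance for inserting X between each consecutive pair:
WP1–WP2: 884.2 km
WP2–WP3: 52.6 km
WP3–WP4: 48.7 km
Smallest added distance is 48.7 km, inserting between WP3 and WP4.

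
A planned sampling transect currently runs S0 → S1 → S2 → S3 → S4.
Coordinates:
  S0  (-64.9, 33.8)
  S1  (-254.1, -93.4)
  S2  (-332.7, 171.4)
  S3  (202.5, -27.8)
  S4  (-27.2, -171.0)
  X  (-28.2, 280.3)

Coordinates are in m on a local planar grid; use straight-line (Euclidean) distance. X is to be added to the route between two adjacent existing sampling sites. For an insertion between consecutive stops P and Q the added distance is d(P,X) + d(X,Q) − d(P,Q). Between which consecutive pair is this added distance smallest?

between S2 and S3

Added distance for inserting X between each consecutive pair:
S0–S1: 457.9 m
S1–S2: 483.8 m
S2–S3: 137.2 m
S3–S4: 565.5 m
Smallest added distance is 137.2 m, inserting between S2 and S3.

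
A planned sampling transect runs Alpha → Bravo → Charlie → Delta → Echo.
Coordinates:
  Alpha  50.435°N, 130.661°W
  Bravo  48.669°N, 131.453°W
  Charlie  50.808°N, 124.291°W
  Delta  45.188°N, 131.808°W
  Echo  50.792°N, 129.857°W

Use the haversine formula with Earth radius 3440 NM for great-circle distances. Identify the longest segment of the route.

Leg distances:
Alpha→Bravo: 110.4 NM
Bravo→Charlie: 306.0 NM
Charlie→Delta: 452.4 NM
Delta→Echo: 345.4 NM
The longest leg is Charlie–Delta at 452.4 NM.

Charlie–Delta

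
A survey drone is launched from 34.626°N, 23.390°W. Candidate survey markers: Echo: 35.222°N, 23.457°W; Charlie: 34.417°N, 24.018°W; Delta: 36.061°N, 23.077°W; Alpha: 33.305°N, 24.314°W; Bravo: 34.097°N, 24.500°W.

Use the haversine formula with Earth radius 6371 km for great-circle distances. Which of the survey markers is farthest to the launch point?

Distance to each, sorted:
Alpha: 169.8 km
Delta: 162.1 km
Bravo: 117.6 km
Echo: 66.6 km
Charlie: 62.1 km
The farthest is Alpha at 169.8 km.

Alpha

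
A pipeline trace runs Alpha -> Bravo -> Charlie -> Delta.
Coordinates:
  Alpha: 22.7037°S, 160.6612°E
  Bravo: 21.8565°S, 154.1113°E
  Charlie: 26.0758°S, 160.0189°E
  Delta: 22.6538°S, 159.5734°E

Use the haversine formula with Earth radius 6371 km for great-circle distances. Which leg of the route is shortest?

Leg distances:
Alpha→Bravo: 680.4 km
Bravo→Charlie: 761.7 km
Charlie→Delta: 383.2 km
The shortest leg is Charlie–Delta at 383.2 km.

Charlie–Delta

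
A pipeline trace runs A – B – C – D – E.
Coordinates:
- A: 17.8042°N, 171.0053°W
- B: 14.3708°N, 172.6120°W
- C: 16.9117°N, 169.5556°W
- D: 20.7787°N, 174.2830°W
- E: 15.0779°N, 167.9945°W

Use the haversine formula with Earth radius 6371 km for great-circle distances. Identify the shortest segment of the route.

Leg distances:
A→B: 418.6 km
B→C: 432.3 km
C→D: 657.5 km
D→E: 918.7 km
The shortest leg is A–B at 418.6 km.

A–B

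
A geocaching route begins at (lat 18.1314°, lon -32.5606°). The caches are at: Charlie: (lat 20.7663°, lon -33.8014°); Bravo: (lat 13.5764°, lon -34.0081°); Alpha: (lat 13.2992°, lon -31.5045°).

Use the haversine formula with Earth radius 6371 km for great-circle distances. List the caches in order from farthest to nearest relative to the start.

Distance from the start at (lat 18.1314°, lon -32.5606°) to each:
Alpha (lat 13.2992°, lon -31.5045°): 549.1 km
Bravo (lat 13.5764°, lon -34.0081°): 529.6 km
Charlie (lat 20.7663°, lon -33.8014°): 320.6 km

Alpha, Bravo, Charlie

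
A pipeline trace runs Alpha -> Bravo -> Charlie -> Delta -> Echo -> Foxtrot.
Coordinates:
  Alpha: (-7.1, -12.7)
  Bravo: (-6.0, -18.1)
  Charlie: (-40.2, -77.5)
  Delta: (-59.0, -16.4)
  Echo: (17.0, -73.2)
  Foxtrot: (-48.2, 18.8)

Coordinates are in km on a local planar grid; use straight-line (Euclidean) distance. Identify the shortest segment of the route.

Leg distances:
Alpha→Bravo: 5.5 km
Bravo→Charlie: 68.5 km
Charlie→Delta: 63.9 km
Delta→Echo: 94.9 km
Echo→Foxtrot: 112.8 km
The shortest leg is Alpha–Bravo at 5.5 km.

Alpha–Bravo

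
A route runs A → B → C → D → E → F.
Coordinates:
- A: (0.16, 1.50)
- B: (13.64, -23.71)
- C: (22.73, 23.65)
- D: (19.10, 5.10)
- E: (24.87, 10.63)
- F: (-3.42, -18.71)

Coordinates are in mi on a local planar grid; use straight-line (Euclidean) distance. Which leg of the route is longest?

Leg distances:
A→B: 28.6 mi
B→C: 48.2 mi
C→D: 18.9 mi
D→E: 8.0 mi
E→F: 40.8 mi
The longest leg is B–C at 48.2 mi.

B–C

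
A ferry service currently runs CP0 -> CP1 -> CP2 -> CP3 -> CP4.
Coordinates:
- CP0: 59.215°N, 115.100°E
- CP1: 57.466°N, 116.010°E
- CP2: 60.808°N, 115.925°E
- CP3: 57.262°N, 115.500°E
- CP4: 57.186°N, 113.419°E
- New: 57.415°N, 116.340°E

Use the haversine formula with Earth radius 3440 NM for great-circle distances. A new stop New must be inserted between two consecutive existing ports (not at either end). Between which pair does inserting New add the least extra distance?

between CP1 and CP2

Added distance for inserting New between each consecutive pair:
CP0–CP1: 17.2 NM
CP1–CP2: 14.5 NM
CP2–CP3: 19.5 NM
CP3–CP4: 56.7 NM
Smallest added distance is 14.5 NM, inserting between CP1 and CP2.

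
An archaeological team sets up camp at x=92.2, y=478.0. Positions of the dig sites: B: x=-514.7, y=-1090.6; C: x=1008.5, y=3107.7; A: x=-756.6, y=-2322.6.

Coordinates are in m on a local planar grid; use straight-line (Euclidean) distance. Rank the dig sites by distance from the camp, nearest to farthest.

Distance from the camp at x=92.2, y=478.0 to each:
B x=-514.7, y=-1090.6: 1681.9 m
C x=1008.5, y=3107.7: 2784.8 m
A x=-756.6, y=-2322.6: 2926.4 m

B, C, A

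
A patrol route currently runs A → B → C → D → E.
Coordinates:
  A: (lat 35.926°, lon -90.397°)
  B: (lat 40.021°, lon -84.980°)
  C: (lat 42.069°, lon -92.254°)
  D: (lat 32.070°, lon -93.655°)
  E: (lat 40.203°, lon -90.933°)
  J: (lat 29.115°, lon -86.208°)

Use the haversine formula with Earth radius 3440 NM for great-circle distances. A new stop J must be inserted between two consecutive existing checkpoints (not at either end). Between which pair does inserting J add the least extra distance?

between D and E

Added distance for inserting J between each consecutive pair:
A–B: 763.0 NM
B–C: 1137.4 NM
C–D: 650.9 NM
D–E: 623.0 NM
Smallest added distance is 623.0 NM, inserting between D and E.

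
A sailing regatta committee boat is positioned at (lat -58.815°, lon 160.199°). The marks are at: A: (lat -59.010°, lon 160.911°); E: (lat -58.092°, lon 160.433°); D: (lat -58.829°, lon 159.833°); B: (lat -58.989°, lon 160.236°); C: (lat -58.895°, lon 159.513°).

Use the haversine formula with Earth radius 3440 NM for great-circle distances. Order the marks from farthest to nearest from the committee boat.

Distance from the committee boat at (lat -58.815°, lon 160.199°) to each:
E (lat -58.092°, lon 160.433°): 44.0 NM
A (lat -59.010°, lon 160.911°): 25.0 NM
C (lat -58.895°, lon 159.513°): 21.8 NM
D (lat -58.829°, lon 159.833°): 11.4 NM
B (lat -58.989°, lon 160.236°): 10.5 NM

E, A, C, D, B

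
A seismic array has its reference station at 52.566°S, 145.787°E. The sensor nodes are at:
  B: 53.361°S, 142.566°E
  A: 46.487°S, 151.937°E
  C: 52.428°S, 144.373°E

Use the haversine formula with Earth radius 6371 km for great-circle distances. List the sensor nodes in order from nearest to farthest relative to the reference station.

Distance from the reference station at 52.566°S, 145.787°E to each:
C 52.428°S, 144.373°E: 96.9 km
B 53.361°S, 142.566°E: 233.1 km
A 46.487°S, 151.937°E: 808.0 km

C, B, A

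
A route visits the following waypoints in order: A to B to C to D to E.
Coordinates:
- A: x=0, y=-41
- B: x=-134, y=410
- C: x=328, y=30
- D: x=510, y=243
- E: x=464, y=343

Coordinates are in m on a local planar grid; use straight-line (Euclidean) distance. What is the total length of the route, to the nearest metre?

1459 m

Leg distances:
A→B: 470.5 m  (cumulative 470.5 m)
B→C: 598.2 m  (cumulative 1068.7 m)
C→D: 280.2 m  (cumulative 1348.9 m)
D→E: 110.1 m  (cumulative 1458.9 m)
Total route length ≈ 1459 m.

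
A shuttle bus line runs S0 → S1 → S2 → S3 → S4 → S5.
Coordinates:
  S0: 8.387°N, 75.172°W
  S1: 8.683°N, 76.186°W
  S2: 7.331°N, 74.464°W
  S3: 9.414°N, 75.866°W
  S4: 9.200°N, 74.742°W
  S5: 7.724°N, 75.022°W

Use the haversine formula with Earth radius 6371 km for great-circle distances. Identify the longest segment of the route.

S2–S3

Leg distances:
S0→S1: 116.3 km
S1→S2: 242.0 km
S2→S3: 278.3 km
S3→S4: 125.6 km
S4→S5: 167.0 km
The longest leg is S2–S3 at 278.3 km.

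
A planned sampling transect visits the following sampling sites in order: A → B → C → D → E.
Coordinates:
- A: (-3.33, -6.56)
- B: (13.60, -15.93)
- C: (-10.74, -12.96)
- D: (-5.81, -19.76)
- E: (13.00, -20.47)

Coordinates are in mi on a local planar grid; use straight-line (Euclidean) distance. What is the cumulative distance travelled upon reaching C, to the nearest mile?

Leg distances:
A→B: 19.3 mi  (cumulative 19.3 mi)
B→C: 24.5 mi  (cumulative 43.9 mi)
Cumulative distance at C ≈ 44 mi.

44 mi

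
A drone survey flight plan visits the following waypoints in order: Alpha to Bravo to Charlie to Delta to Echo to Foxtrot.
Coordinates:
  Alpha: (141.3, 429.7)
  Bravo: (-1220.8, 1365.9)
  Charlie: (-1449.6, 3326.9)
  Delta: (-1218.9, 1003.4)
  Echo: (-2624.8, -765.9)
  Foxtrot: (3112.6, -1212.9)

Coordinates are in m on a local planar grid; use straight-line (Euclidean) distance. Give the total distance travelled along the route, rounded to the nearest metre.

13977 m

Leg distances:
Alpha→Bravo: 1652.8 m  (cumulative 1652.8 m)
Bravo→Charlie: 1974.3 m  (cumulative 3627.1 m)
Charlie→Delta: 2334.9 m  (cumulative 5962.0 m)
Delta→Echo: 2259.9 m  (cumulative 8221.9 m)
Echo→Foxtrot: 5754.8 m  (cumulative 13976.7 m)
Total route length ≈ 13977 m.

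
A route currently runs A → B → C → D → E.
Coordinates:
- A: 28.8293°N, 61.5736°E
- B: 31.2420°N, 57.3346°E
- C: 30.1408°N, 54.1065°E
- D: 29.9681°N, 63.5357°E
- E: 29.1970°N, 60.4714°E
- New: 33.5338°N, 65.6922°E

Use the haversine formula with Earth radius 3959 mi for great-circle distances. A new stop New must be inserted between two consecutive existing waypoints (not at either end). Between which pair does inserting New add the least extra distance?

Added distance for inserting New between each consecutive pair:
A–B: 615.2 mi
B–C: 1025.1 mi
C–D: 432.0 mi
D–E: 515.0 mi
Smallest added distance is 432.0 mi, inserting between C and D.

between C and D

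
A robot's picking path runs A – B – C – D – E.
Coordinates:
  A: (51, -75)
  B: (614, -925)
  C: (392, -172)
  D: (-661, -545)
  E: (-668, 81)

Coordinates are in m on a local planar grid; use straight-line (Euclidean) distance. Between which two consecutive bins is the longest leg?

Leg distances:
A→B: 1019.5 m
B→C: 785.0 m
C→D: 1117.1 m
D→E: 626.0 m
The longest leg is C–D at 1117.1 m.

C–D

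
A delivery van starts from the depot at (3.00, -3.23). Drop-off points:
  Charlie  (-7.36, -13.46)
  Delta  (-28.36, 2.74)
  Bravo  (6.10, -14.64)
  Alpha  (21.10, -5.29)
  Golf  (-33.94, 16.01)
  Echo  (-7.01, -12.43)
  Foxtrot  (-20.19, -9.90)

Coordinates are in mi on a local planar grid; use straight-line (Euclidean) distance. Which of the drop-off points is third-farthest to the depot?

Distances from the depot ((3.00, -3.23)):
Golf: 41.7 mi
Delta: 31.9 mi
Foxtrot: 24.1 mi
Alpha: 18.2 mi
Charlie: 14.6 mi
Echo: 13.6 mi
Bravo: 11.8 mi
The third-farthest is Foxtrot at 24.1 mi.

Foxtrot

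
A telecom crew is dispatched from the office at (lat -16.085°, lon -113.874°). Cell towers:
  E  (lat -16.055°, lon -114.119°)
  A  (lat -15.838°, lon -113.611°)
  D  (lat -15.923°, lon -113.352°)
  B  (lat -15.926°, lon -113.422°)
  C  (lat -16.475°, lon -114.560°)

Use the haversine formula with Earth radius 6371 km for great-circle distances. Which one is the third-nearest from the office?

Distance to each, sorted:
E: 26.4 km
A: 39.3 km
B: 51.4 km
D: 58.6 km
C: 85.1 km
The third-nearest is B at 51.4 km.

B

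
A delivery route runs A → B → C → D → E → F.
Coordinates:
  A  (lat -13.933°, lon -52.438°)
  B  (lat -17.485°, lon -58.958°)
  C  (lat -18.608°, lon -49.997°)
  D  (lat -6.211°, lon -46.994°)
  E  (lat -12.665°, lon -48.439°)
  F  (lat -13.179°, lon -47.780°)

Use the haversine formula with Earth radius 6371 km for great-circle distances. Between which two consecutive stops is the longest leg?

Leg distances:
A→B: 801.8 km
B→C: 955.5 km
C→D: 1416.4 km
D→E: 734.9 km
E→F: 91.5 km
The longest leg is C–D at 1416.4 km.

C–D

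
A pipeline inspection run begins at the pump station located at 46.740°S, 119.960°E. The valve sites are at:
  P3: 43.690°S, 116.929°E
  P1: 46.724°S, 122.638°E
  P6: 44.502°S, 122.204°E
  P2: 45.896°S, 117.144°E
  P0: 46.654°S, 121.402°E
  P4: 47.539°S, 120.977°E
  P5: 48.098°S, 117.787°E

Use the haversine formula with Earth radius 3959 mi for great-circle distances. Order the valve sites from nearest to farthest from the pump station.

Distances from the pump station:
P0 46.654°S, 121.402°E: 68.6 mi
P4 47.539°S, 120.977°E: 73.0 mi
P1 46.724°S, 122.638°E: 126.8 mi
P5 48.098°S, 117.787°E: 138.3 mi
P2 45.896°S, 117.144°E: 146.5 mi
P6 44.502°S, 122.204°E: 188.9 mi
P3 43.690°S, 116.929°E: 257.2 mi

P0, P4, P1, P5, P2, P6, P3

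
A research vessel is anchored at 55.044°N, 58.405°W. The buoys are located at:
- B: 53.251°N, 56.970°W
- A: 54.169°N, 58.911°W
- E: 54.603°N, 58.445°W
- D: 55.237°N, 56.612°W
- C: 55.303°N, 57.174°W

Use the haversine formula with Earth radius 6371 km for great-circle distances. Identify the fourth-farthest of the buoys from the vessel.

C

Distances from the vessel (55.044°N, 58.405°W):
B: 220.2 km
D: 116.0 km
A: 102.6 km
C: 83.3 km
E: 49.1 km
The fourth-farthest is C at 83.3 km.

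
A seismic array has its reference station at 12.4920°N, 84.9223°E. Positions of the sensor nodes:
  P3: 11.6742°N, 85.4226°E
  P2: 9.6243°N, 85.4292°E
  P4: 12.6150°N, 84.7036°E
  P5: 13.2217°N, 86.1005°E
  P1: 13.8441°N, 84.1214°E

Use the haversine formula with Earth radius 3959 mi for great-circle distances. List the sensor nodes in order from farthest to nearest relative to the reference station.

Computing each great-circle distance from 12.4920°N, 84.9223°E:
P2 9.6243°N, 85.4292°E: 201.1 mi
P1 13.8441°N, 84.1214°E: 107.9 mi
P5 13.2217°N, 86.1005°E: 94.0 mi
P3 11.6742°N, 85.4226°E: 65.8 mi
P4 12.6150°N, 84.7036°E: 17.0 mi

P2, P1, P5, P3, P4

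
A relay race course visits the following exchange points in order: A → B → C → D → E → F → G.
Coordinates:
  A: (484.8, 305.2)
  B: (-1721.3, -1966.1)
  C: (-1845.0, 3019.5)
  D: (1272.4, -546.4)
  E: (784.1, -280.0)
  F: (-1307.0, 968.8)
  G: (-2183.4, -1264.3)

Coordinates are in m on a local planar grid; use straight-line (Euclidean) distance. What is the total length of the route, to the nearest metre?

18281 m

Leg distances:
A→B: 3166.3 m  (cumulative 3166.3 m)
B→C: 4987.1 m  (cumulative 8153.5 m)
C→D: 4736.4 m  (cumulative 12889.9 m)
D→E: 556.2 m  (cumulative 13446.1 m)
E→F: 2435.6 m  (cumulative 15881.8 m)
F→G: 2398.9 m  (cumulative 18280.7 m)
Total route length ≈ 18281 m.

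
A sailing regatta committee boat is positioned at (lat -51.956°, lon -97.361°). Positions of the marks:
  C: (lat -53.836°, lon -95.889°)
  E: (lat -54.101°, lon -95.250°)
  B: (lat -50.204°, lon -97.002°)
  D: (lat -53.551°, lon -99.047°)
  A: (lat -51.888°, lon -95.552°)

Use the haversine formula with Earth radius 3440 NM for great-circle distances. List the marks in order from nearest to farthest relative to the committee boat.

A, B, D, C, E

Distance from the committee boat at (lat -51.956°, lon -97.361°) to each:
A (lat -51.888°, lon -95.552°): 67.1 NM
B (lat -50.204°, lon -97.002°): 106.1 NM
D (lat -53.551°, lon -99.047°): 113.7 NM
C (lat -53.836°, lon -95.889°): 124.8 NM
E (lat -54.101°, lon -95.250°): 149.6 NM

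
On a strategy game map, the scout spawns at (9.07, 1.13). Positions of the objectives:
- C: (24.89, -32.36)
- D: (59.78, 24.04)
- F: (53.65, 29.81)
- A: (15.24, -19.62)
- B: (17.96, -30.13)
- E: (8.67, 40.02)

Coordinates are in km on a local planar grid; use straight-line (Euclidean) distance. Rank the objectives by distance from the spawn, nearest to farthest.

Distance from the spawn at (9.07, 1.13) to each:
A (15.24, -19.62): 21.6 km
B (17.96, -30.13): 32.5 km
C (24.89, -32.36): 37.0 km
E (8.67, 40.02): 38.9 km
F (53.65, 29.81): 53.0 km
D (59.78, 24.04): 55.6 km

A, B, C, E, F, D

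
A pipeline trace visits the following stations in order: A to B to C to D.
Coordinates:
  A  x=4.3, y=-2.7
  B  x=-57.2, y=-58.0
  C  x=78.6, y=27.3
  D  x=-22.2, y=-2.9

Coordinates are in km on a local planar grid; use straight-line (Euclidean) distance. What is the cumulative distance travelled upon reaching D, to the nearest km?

348 km

Leg distances:
A→B: 82.7 km  (cumulative 82.7 km)
B→C: 160.4 km  (cumulative 243.1 km)
C→D: 105.2 km  (cumulative 348.3 km)
Cumulative distance at D ≈ 348 km.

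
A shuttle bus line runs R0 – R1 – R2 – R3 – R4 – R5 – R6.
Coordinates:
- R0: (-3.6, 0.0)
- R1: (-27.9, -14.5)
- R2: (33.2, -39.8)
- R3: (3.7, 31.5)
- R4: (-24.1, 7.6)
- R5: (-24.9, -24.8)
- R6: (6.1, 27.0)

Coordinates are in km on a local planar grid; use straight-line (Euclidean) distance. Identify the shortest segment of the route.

Leg distances:
R0→R1: 28.3 km
R1→R2: 66.1 km
R2→R3: 77.2 km
R3→R4: 36.7 km
R4→R5: 32.4 km
R5→R6: 60.4 km
The shortest leg is R0–R1 at 28.3 km.

R0–R1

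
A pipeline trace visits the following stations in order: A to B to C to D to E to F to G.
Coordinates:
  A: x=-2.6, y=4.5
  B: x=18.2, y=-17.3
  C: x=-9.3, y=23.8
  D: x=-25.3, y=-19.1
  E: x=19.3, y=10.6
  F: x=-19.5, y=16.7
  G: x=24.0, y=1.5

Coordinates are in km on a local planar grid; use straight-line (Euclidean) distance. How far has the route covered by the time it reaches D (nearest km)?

Leg distances:
A→B: 30.1 km  (cumulative 30.1 km)
B→C: 49.5 km  (cumulative 79.6 km)
C→D: 45.8 km  (cumulative 125.4 km)
Cumulative distance at D ≈ 125 km.

125 km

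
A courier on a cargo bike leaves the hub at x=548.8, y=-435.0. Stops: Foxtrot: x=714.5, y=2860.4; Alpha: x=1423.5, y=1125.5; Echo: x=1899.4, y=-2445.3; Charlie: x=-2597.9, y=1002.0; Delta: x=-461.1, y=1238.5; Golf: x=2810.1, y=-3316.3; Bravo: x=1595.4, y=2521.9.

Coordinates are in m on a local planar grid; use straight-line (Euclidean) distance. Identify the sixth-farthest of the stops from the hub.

Distances from the hub (x=548.8, y=-435.0):
Golf: 3662.7 m
Charlie: 3459.3 m
Foxtrot: 3299.6 m
Bravo: 3136.7 m
Echo: 2421.9 m
Delta: 1954.6 m
Alpha: 1788.9 m
The sixth-farthest is Delta at 1954.6 m.

Delta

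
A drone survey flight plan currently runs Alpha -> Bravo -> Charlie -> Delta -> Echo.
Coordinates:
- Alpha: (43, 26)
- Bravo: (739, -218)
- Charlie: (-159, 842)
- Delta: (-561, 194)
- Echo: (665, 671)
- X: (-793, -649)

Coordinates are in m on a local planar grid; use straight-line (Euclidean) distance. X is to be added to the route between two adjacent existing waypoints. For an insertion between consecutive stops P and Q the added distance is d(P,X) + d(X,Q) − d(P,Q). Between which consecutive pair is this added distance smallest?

Added distance for inserting X between each consecutive pair:
Alpha–Bravo: 1928.4 m
Bravo–Charlie: 1822.4 m
Charlie–Delta: 1732.0 m
Delta–Echo: 1525.6 m
Smallest added distance is 1525.6 m, inserting between Delta and Echo.

between Delta and Echo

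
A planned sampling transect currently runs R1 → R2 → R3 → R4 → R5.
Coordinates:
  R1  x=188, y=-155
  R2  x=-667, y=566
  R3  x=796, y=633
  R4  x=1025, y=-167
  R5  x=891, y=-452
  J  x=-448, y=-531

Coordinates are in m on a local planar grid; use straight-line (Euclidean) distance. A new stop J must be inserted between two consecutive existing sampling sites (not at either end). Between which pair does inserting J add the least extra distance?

between R1 and R2

Added distance for inserting J between each consecutive pair:
R1–R2: 739.1 m
R2–R3: 1357.8 m
R3–R4: 2388.8 m
R4–R5: 2543.7 m
Smallest added distance is 739.1 m, inserting between R1 and R2.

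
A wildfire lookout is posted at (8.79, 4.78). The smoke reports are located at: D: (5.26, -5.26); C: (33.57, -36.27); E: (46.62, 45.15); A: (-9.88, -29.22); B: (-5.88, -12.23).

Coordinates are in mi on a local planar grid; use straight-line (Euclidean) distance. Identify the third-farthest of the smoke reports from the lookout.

Distance to each, sorted:
E: 55.3 mi
C: 47.9 mi
A: 38.8 mi
B: 22.5 mi
D: 10.6 mi
The third-farthest is A at 38.8 mi.

A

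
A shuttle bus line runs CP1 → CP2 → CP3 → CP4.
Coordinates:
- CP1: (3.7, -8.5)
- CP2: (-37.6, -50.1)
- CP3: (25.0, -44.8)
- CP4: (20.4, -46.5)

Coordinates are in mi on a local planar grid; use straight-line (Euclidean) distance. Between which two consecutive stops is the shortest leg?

CP3–CP4

Leg distances:
CP1→CP2: 58.6 mi
CP2→CP3: 62.8 mi
CP3→CP4: 4.9 mi
The shortest leg is CP3–CP4 at 4.9 mi.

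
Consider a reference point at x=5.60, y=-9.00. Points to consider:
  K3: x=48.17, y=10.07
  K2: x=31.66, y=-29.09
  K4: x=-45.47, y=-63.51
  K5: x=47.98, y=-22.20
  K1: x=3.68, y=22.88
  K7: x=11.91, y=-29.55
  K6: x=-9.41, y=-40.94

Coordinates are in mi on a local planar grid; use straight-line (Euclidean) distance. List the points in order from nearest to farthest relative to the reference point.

K7, K1, K2, K6, K5, K3, K4

Distances from the reference point:
K7 x=11.91, y=-29.55: 21.5 mi
K1 x=3.68, y=22.88: 31.9 mi
K2 x=31.66, y=-29.09: 32.9 mi
K6 x=-9.41, y=-40.94: 35.3 mi
K5 x=47.98, y=-22.20: 44.4 mi
K3 x=48.17, y=10.07: 46.6 mi
K4 x=-45.47, y=-63.51: 74.7 mi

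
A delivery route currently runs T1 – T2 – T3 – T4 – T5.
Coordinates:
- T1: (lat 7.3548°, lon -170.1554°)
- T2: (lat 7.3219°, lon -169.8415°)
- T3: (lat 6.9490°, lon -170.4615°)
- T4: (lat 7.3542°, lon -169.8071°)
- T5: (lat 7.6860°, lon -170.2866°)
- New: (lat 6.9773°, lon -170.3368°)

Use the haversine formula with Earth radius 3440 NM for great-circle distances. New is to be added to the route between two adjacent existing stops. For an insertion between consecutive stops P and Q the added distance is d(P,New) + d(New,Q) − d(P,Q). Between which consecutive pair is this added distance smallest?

between T2 and T3

Added distance for inserting New between each consecutive pair:
T1–T2: 42.4 NM
T2–T3: 0.5 NM
T3–T4: 0.5 NM
T4–T5: 46.7 NM
Smallest added distance is 0.5 NM, inserting between T2 and T3.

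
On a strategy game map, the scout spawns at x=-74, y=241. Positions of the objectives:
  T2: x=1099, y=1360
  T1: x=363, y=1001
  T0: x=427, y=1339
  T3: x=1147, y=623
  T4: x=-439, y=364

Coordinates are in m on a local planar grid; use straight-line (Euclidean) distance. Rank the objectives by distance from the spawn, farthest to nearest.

Distance from the spawn at x=-74, y=241 to each:
T2 x=1099, y=1360: 1621.1 m
T3 x=1147, y=623: 1279.4 m
T0 x=427, y=1339: 1206.9 m
T1 x=363, y=1001: 876.7 m
T4 x=-439, y=364: 385.2 m

T2, T3, T0, T1, T4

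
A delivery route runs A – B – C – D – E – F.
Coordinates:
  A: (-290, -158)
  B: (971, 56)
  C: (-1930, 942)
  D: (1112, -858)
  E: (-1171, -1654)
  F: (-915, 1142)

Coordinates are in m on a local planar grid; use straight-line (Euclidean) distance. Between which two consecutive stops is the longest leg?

C–D

Leg distances:
A→B: 1279.0 m
B→C: 3033.3 m
C→D: 3534.7 m
D→E: 2417.8 m
E→F: 2807.7 m
The longest leg is C–D at 3534.7 m.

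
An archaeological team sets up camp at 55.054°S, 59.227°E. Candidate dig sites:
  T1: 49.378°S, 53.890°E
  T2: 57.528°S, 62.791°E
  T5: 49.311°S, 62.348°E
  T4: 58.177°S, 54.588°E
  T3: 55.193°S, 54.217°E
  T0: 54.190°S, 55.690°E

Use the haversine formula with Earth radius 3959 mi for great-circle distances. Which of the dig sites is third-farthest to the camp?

T4

Distances from the camp (55.054°S, 59.227°E):
T1: 452.3 mi
T5: 418.2 mi
T4: 278.6 mi
T2: 218.8 mi
T3: 198.1 mi
T0: 153.6 mi
The third-farthest is T4 at 278.6 mi.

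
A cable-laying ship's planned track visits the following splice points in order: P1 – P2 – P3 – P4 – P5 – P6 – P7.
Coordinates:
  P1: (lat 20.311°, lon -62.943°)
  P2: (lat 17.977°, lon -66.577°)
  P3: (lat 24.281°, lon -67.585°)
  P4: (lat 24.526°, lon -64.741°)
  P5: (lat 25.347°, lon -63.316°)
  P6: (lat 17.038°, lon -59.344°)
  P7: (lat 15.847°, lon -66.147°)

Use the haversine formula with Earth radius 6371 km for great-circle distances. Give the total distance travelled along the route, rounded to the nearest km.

Leg distances:
P1→P2: 461.6 km  (cumulative 461.6 km)
P2→P3: 708.7 km  (cumulative 1170.3 km)
P3→P4: 289.3 km  (cumulative 1459.5 km)
P4→P5: 170.2 km  (cumulative 1629.8 km)
P5→P6: 1011.3 km  (cumulative 2641.1 km)
P6→P7: 737.5 km  (cumulative 3378.6 km)
Total route length ≈ 3379 km.

3379 km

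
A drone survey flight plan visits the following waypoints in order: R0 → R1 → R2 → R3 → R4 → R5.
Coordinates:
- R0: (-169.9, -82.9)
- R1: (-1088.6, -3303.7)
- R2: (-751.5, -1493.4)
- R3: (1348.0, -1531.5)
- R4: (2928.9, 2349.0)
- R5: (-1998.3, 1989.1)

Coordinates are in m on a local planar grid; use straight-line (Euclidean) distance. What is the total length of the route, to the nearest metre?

Leg distances:
R0→R1: 3349.3 m  (cumulative 3349.3 m)
R1→R2: 1841.4 m  (cumulative 5190.7 m)
R2→R3: 2099.8 m  (cumulative 7290.5 m)
R3→R4: 4190.2 m  (cumulative 11480.7 m)
R4→R5: 4940.3 m  (cumulative 16421.0 m)
Total route length ≈ 16421 m.

16421 m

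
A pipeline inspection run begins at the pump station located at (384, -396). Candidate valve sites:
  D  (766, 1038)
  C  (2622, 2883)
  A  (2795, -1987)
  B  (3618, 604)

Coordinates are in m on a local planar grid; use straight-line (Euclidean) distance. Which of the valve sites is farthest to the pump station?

C

Distances from the pump station ((384, -396)):
C: 3969.9 m
B: 3385.1 m
A: 2888.6 m
D: 1484.0 m
The farthest is C at 3969.9 m.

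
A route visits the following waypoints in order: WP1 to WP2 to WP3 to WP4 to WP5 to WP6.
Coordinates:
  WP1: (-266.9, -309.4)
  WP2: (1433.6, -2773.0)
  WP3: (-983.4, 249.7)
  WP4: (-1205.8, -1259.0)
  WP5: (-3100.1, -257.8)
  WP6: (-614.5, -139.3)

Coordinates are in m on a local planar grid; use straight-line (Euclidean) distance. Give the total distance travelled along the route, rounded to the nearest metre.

Leg distances:
WP1→WP2: 2993.5 m  (cumulative 2993.5 m)
WP2→WP3: 3870.2 m  (cumulative 6863.7 m)
WP3→WP4: 1525.0 m  (cumulative 8388.7 m)
WP4→WP5: 2142.6 m  (cumulative 10531.3 m)
WP5→WP6: 2488.4 m  (cumulative 13019.8 m)
Total route length ≈ 13020 m.

13020 m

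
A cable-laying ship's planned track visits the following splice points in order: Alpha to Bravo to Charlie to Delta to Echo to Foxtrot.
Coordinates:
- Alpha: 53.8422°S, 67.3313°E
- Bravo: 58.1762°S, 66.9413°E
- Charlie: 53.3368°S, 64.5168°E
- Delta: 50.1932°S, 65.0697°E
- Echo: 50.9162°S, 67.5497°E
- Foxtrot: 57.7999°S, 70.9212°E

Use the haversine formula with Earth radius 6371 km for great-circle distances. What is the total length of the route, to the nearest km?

Leg distances:
Alpha→Bravo: 482.5 km  (cumulative 482.5 km)
Bravo→Charlie: 559.0 km  (cumulative 1041.5 km)
Charlie→Delta: 351.6 km  (cumulative 1393.1 km)
Delta→Echo: 192.8 km  (cumulative 1585.9 km)
Echo→Foxtrot: 795.7 km  (cumulative 2381.6 km)
Total route length ≈ 2382 km.

2382 km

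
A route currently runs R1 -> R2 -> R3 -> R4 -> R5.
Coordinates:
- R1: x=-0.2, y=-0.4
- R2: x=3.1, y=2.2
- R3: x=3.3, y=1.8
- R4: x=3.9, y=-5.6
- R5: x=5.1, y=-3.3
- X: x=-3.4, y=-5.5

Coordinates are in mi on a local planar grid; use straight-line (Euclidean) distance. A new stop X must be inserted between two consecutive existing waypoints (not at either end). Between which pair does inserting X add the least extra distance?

between R3 and R4

Added distance for inserting X between each consecutive pair:
R1–R2: 11.9 mi
R2–R3: 19.5 mi
R3–R4: 9.8 mi
R4–R5: 13.5 mi
Smallest added distance is 9.8 mi, inserting between R3 and R4.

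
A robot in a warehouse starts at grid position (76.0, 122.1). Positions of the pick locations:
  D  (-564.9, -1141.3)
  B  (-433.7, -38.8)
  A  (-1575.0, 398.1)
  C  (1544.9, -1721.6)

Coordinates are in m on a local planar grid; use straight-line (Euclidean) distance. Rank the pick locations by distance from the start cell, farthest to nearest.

Distances from the start cell:
C (1544.9, -1721.6): 2357.3 m
A (-1575.0, 398.1): 1673.9 m
D (-564.9, -1141.3): 1416.7 m
B (-433.7, -38.8): 534.5 m

C, A, D, B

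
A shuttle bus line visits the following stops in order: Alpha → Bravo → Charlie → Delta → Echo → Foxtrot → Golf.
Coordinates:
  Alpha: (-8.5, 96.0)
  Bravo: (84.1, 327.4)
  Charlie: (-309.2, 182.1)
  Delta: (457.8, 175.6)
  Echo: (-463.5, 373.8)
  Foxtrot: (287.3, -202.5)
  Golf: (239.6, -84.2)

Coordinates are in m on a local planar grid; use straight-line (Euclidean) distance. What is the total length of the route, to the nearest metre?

Leg distances:
Alpha→Bravo: 249.2 m  (cumulative 249.2 m)
Bravo→Charlie: 419.3 m  (cumulative 668.5 m)
Charlie→Delta: 767.0 m  (cumulative 1435.5 m)
Delta→Echo: 942.4 m  (cumulative 2377.9 m)
Echo→Foxtrot: 946.5 m  (cumulative 3324.4 m)
Foxtrot→Golf: 127.6 m  (cumulative 3452.0 m)
Total route length ≈ 3452 m.

3452 m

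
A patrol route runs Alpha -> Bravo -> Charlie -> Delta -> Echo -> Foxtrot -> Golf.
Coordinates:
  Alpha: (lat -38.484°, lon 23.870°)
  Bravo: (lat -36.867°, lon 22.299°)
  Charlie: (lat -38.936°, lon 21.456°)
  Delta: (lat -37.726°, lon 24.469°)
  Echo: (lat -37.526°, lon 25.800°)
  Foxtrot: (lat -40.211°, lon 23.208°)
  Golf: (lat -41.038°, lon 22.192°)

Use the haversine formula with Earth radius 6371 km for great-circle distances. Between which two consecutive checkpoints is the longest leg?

Echo–Foxtrot

Leg distances:
Alpha→Bravo: 226.8 km
Bravo→Charlie: 241.7 km
Charlie→Delta: 295.2 km
Delta→Echo: 119.3 km
Echo→Foxtrot: 373.4 km
Foxtrot→Golf: 125.7 km
The longest leg is Echo–Foxtrot at 373.4 km.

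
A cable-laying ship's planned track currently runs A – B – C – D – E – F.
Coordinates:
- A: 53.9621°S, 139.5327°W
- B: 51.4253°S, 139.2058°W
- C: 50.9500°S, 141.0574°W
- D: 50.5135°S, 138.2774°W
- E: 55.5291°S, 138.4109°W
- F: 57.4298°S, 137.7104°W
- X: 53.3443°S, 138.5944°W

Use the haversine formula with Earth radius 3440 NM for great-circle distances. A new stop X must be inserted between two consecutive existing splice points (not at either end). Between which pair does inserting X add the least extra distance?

Added distance for inserting X between each consecutive pair:
A–B: 14.5 NM
B–C: 212.1 NM
C–D: 231.5 NM
D–E: 0.5 NM
E–F: 262.0 NM
Smallest added distance is 0.5 NM, inserting between D and E.

between D and E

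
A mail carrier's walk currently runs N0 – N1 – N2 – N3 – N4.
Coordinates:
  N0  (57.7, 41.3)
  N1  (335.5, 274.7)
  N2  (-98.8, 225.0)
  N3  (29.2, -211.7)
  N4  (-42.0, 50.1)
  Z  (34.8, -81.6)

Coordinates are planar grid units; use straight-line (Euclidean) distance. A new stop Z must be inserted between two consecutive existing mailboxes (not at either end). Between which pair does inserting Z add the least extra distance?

between N2 and N3

Added distance for inserting Z between each consecutive pair:
N0–N1: 228.4
N1–N2: 363.5
N2–N3: 9.6
N3–N4: 11.4
Smallest added distance is 9.6, inserting between N2 and N3.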